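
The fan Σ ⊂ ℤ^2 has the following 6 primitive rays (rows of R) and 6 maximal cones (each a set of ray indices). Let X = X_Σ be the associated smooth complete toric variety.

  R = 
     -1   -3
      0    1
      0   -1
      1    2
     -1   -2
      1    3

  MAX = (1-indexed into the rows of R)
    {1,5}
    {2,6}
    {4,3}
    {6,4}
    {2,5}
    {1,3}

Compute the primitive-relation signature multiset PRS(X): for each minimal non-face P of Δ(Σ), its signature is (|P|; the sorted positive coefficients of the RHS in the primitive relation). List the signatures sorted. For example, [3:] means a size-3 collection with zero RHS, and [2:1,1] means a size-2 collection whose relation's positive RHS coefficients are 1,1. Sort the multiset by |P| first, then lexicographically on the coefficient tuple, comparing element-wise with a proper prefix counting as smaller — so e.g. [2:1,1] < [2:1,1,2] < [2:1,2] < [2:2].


9 minimal non-faces of Δ(Σ) (on 6 rays):

  {1,6}:  v_{1} + v_{6} = 0  so sig = [2:]
  {2,3}:  v_{2} + v_{3} = 0  so sig = [2:]
  {4,5}:  v_{4} + v_{5} = 0  so sig = [2:]
  {1,2}:  v_{1} + v_{2} = v_{5}  so sig = [2:1]
  {1,4}:  v_{1} + v_{4} = v_{3}  so sig = [2:1]
  {2,4}:  v_{2} + v_{4} = v_{6}  so sig = [2:1]
  {3,5}:  v_{3} + v_{5} = v_{1}  so sig = [2:1]
  {3,6}:  v_{3} + v_{6} = v_{4}  so sig = [2:1]
  {5,6}:  v_{5} + v_{6} = v_{2}  so sig = [2:1]

Signatures (|P|; sorted positive RHS coefficients), sorted:
[[2:], [2:], [2:], [2:1], [2:1], [2:1], [2:1], [2:1], [2:1]]


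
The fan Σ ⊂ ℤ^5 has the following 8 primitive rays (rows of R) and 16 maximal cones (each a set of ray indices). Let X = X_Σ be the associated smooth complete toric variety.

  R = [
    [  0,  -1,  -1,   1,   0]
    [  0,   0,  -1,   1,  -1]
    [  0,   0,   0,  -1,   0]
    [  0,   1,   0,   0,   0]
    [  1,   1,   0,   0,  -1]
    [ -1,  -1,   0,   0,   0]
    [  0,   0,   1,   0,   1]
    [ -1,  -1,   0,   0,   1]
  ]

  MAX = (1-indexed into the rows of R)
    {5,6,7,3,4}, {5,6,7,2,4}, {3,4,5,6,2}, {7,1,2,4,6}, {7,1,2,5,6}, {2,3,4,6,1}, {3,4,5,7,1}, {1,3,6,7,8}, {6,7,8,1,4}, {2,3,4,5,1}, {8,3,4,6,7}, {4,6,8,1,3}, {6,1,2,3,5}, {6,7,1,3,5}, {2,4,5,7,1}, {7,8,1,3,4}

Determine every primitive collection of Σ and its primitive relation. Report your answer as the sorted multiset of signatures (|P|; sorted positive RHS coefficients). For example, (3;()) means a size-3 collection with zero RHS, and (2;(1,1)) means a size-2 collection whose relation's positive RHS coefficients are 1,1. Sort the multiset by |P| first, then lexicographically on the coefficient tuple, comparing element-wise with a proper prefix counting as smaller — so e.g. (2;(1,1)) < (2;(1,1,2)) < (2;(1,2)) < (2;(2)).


5 minimal non-faces of Δ(Σ) (on 8 rays):

  {5,8}:  v_{5} + v_{8} = 0 — sig = (2;())
  {2,8}:  v_{2} + v_{8} = v_{1} + v_{4} + v_{6} — sig = (2;(1,1,1))
  {2,3,7}:  v_{2} + v_{3} + v_{7} = 0 — sig = (3;())
  {1,4,5,6}:  v_{1} + v_{4} + v_{5} + v_{6} = v_{2} — sig = (4;(1))
  {1,3,4,6,7}:  v_{1} + v_{3} + v_{4} + v_{6} + v_{7} = v_{8} — sig = (5;(1))

so the primitive-relation signature multiset is
{ (2;()),  (2;(1,1,1)),  (3;()),  (4;(1)),  (5;(1)) }


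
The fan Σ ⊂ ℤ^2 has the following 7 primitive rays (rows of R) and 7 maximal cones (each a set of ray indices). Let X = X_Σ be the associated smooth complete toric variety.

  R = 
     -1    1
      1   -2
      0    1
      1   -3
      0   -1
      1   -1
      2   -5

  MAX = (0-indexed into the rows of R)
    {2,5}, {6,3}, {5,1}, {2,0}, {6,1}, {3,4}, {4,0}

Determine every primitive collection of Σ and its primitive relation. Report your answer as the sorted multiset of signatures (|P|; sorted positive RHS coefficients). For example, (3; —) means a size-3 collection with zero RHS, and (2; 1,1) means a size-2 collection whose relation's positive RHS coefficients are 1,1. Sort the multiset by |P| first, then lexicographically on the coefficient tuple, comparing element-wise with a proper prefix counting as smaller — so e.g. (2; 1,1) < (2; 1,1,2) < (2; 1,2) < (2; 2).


|primitive collections| = 14. Relations:

  • {0,5}:  v_{0} + v_{5} = 0 — sig = (2; —)
  • {2,4}:  v_{2} + v_{4} = 0 — sig = (2; —)
  • {0,1}:  v_{0} + v_{1} = v_{4} — sig = (2; 1)
  • {1,2}:  v_{1} + v_{2} = v_{5} — sig = (2; 1)
  • {1,3}:  v_{1} + v_{3} = v_{6} — sig = (2; 1)
  • {1,4}:  v_{1} + v_{4} = v_{3} — sig = (2; 1)
  • {2,3}:  v_{2} + v_{3} = v_{1} — sig = (2; 1)
  • {4,5}:  v_{4} + v_{5} = v_{1} — sig = (2; 1)
  • {0,6}:  v_{0} + v_{6} = v_{3} + v_{4} — sig = (2; 1,1)
  • {0,3}:  v_{0} + v_{3} = 2·v_{4} — sig = (2; 2)
  • {2,6}:  v_{2} + v_{6} = 2·v_{1} — sig = (2; 2)
  • {3,5}:  v_{3} + v_{5} = 2·v_{1} — sig = (2; 2)
  • {4,6}:  v_{4} + v_{6} = 2·v_{3} — sig = (2; 2)
  • {5,6}:  v_{5} + v_{6} = 3·v_{1} — sig = (2; 3)

so the primitive-relation signature multiset is
    |P|=2: 14 collections, coeffs (), (), (1), (1), (1), (1), (1), (1), (1,1), (2), (2), (2), (2), (3)


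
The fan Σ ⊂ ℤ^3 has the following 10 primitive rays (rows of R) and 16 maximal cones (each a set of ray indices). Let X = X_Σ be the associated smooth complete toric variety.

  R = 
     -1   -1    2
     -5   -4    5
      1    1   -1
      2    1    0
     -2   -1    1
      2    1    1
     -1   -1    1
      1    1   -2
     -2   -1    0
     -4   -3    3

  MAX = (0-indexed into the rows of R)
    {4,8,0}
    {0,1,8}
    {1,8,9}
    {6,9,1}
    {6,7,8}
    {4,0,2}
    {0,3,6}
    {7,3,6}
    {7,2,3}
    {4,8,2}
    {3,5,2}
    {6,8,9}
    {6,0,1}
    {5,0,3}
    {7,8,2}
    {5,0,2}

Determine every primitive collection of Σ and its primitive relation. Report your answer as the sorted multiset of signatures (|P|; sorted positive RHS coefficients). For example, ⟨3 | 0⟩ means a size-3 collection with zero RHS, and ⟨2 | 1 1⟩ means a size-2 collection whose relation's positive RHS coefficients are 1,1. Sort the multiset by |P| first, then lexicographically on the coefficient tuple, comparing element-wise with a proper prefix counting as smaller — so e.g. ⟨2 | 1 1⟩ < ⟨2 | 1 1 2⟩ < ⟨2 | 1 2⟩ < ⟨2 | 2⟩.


Minimal non-faces — 25 found among 10 rays, 16 max cones:

  P = {0,7}:  v_{0} + v_{7} = 0 ; sig = ⟨2 | 0⟩
  P = {2,6}:  v_{2} + v_{6} = 0 ; sig = ⟨2 | 0⟩
  P = {3,8}:  v_{3} + v_{8} = 0 ; sig = ⟨2 | 0⟩
  P = {0,9}:  v_{0} + v_{9} = v_{1} ; sig = ⟨2 | 1⟩
  P = {1,7}:  v_{1} + v_{7} = v_{9} ; sig = ⟨2 | 1⟩
  P = {2,9}:  v_{2} + v_{9} = v_{0} + v_{8} ; sig = ⟨2 | 1 1⟩
  P = {3,4}:  v_{3} + v_{4} = v_{0} + v_{2} ; sig = ⟨2 | 1 1⟩
  P = {3,9}:  v_{3} + v_{9} = v_{0} + v_{6} ; sig = ⟨2 | 1 1⟩
  P = {4,6}:  v_{4} + v_{6} = v_{0} + v_{8} ; sig = ⟨2 | 1 1⟩
  P = {4,7}:  v_{4} + v_{7} = v_{2} + v_{8} ; sig = ⟨2 | 1 1⟩
  P = {5,6}:  v_{5} + v_{6} = v_{0} + v_{3} ; sig = ⟨2 | 1 1⟩
  P = {5,7}:  v_{5} + v_{7} = v_{2} + v_{3} ; sig = ⟨2 | 1 1⟩
  P = {5,8}:  v_{5} + v_{8} = v_{0} + v_{2} ; sig = ⟨2 | 1 1⟩
  P = {7,9}:  v_{7} + v_{9} = v_{6} + v_{8} ; sig = ⟨2 | 1 1⟩
  P = {1,2}:  v_{1} + v_{2} = 2·v_{0} + v_{8} ; sig = ⟨2 | 1 2⟩
  P = {1,3}:  v_{1} + v_{3} = 2·v_{0} + v_{6} ; sig = ⟨2 | 1 2⟩
  P = {5,9}:  v_{5} + v_{9} = 2·v_{0} ; sig = ⟨2 | 2⟩
  P = {4,5}:  v_{4} + v_{5} = 2·v_{0} + 2·v_{2} ; sig = ⟨2 | 2 2⟩
  P = {4,9}:  v_{4} + v_{9} = 2·v_{0} + 2·v_{8} ; sig = ⟨2 | 2 2⟩
  P = {1,4}:  v_{1} + v_{4} = 3·v_{0} + 2·v_{8} ; sig = ⟨2 | 2 3⟩
  P = {1,5}:  v_{1} + v_{5} = 3·v_{0} ; sig = ⟨2 | 3⟩
  P = {0,2,3}:  v_{0} + v_{2} + v_{3} = v_{5} ; sig = ⟨3 | 1⟩
  P = {0,2,8}:  v_{0} + v_{2} + v_{8} = v_{4} ; sig = ⟨3 | 1⟩
  P = {0,6,8}:  v_{0} + v_{6} + v_{8} = v_{9} ; sig = ⟨3 | 1⟩
  P = {1,6,8}:  v_{1} + v_{6} + v_{8} = 2·v_{9} ; sig = ⟨3 | 2⟩

Hence PRS(X_Σ) =
{ ⟨2 | 0⟩ ×3,  ⟨2 | 1⟩ ×2,  ⟨2 | 1 1⟩ ×9,  ⟨2 | 1 2⟩ ×2,  ⟨2 | 2⟩,  ⟨2 | 2 2⟩ ×2,  ⟨2 | 2 3⟩,  ⟨2 | 3⟩,  ⟨3 | 1⟩ ×3,  ⟨3 | 2⟩ }


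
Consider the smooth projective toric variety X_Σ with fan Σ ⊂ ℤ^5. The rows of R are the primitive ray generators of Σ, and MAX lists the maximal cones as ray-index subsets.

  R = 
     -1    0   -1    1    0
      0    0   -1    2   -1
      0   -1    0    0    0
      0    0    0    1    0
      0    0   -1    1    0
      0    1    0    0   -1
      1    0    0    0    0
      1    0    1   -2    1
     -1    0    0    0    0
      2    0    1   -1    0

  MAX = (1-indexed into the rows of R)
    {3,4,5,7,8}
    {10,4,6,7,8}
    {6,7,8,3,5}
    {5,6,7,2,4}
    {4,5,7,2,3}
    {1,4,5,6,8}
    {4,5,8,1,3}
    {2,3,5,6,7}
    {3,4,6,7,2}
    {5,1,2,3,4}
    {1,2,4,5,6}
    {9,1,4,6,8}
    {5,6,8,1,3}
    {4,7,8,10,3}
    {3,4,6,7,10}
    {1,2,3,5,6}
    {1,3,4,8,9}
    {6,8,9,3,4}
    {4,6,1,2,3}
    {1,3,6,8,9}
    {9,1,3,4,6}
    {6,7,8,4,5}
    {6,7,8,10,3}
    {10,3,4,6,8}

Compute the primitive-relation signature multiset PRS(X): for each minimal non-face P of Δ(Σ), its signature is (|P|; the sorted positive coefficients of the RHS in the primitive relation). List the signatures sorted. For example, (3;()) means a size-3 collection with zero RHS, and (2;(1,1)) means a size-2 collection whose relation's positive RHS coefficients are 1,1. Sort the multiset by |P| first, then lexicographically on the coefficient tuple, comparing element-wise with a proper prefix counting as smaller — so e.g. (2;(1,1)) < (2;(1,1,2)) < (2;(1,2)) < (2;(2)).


|primitive collections| = 12. Relations:

  {7,9}:  v_{7} + v_{9} = 0  →  sig = (2;())
  {1,7}:  v_{1} + v_{7} = v_{5}  →  sig = (2;(1))
  {1,10}:  v_{1} + v_{10} = v_{7}  →  sig = (2;(1))
  {2,8}:  v_{2} + v_{8} = v_{7}  →  sig = (2;(1))
  {5,9}:  v_{5} + v_{9} = v_{1}  →  sig = (2;(1))
  {2,9}:  v_{2} + v_{9} = v_{1} + v_{3} + v_{4} + v_{6}  →  sig = (2;(1,1,1,1))
  {9,10}:  v_{9} + v_{10} = v_{3} + v_{4} + v_{6} + v_{8}  →  sig = (2;(1,1,1,1))
  {2,10}:  v_{2} + v_{10} = v_{3} + v_{4} + v_{6} + 2·v_{7}  →  sig = (2;(1,1,1,2))
  {5,10}:  v_{5} + v_{10} = 2·v_{7}  →  sig = (2;(2))
  {3,4,5,6}:  v_{3} + v_{4} + v_{5} + v_{6} = v_{2}  →  sig = (4;(1))
  {1,3,4,6,8}:  v_{1} + v_{3} + v_{4} + v_{6} + v_{8} = 0  →  sig = (5;())
  {3,4,6,7,8}:  v_{3} + v_{4} + v_{6} + v_{7} + v_{8} = v_{10}  →  sig = (5;(1))

Signatures (|P|; sorted positive RHS coefficients), sorted:
[(2;()), (2;(1)), (2;(1)), (2;(1)), (2;(1)), (2;(1,1,1,1)), (2;(1,1,1,1)), (2;(1,1,1,2)), (2;(2)), (4;(1)), (5;()), (5;(1))]


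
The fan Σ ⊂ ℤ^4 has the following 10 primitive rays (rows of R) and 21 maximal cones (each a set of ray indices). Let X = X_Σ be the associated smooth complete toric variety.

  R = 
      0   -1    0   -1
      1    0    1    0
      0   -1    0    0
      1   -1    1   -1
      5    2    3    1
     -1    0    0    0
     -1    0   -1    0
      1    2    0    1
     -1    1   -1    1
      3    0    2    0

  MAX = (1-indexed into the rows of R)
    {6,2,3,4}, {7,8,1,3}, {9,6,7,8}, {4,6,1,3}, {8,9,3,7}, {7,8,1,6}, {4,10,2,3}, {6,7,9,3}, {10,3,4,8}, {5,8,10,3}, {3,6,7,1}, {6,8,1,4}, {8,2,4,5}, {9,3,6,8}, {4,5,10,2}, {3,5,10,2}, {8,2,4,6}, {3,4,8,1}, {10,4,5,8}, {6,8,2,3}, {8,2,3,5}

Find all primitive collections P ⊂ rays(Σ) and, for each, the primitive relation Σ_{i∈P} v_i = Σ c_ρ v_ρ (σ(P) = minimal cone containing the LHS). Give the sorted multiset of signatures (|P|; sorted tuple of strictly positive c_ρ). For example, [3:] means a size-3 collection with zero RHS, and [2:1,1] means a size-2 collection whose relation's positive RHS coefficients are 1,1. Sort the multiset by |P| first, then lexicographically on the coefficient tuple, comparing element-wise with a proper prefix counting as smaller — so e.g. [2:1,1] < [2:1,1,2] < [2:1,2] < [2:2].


Primitive collections (20):

  P={2,7}:  v_{2} + v_{7} = 0 — sig = [2:]
  P={4,9}:  v_{4} + v_{9} = 0 — sig = [2:]
  P={1,2}:  v_{1} + v_{2} = v_{4} — sig = [2:1]
  P={1,9}:  v_{1} + v_{9} = v_{7} — sig = [2:1]
  P={4,7}:  v_{4} + v_{7} = v_{1} — sig = [2:1]
  P={5,7}:  v_{5} + v_{7} = v_{8} + v_{10} — sig = [2:1,1]
  P={1,5}:  v_{1} + v_{5} = v_{4} + v_{8} + v_{10} — sig = [2:1,1,1]
  P={2,9}:  v_{2} + v_{9} = v_{3} + v_{6} + v_{8} — sig = [2:1,1,1]
  P={7,10}:  v_{7} + v_{10} = v_{3} + v_{4} + v_{8} — sig = [2:1,1,1]
  P={9,10}:  v_{9} + v_{10} = v_{2} + v_{3} + v_{8} — sig = [2:1,1,1]
  P={1,10}:  v_{1} + v_{10} = v_{3} + 2·v_{4} + v_{8} — sig = [2:1,1,2]
  P={5,9}:  v_{5} + v_{9} = 2·v_{2} + v_{3} + 2·v_{8} — sig = [2:1,2,2]
  P={5,6}:  v_{5} + v_{6} = 3·v_{2} + v_{8} — sig = [2:1,3]
  P={6,10}:  v_{6} + v_{10} = 2·v_{2} — sig = [2:2]
  P={2,8,10}:  v_{2} + v_{8} + v_{10} = v_{5} — sig = [3:1]
  P={3,4,5}:  v_{3} + v_{4} + v_{5} = 2·v_{10} — sig = [3:2]
  P={1,3,6,8}:  v_{1} + v_{3} + v_{6} + v_{8} = 0 — sig = [4:]
  P={2,3,4,8}:  v_{2} + v_{3} + v_{4} + v_{8} = v_{10} — sig = [4:1]
  P={3,4,6,8}:  v_{3} + v_{4} + v_{6} + v_{8} = v_{2} — sig = [4:1]
  P={3,6,7,8}:  v_{3} + v_{6} + v_{7} + v_{8} = v_{9} — sig = [4:1]

Sorted signature multiset PRS(X):
    |P|=2: 14 collections, coeffs (), (), (1), (1), (1), (1,1), (1,1,1), (1,1,1), (1,1,1), (1,1,1), (1,1,2), (1,2,2), (1,3), (2)
    |P|=3: 2 collections, coeffs (1), (2)
    |P|=4: 4 collections, coeffs (), (1), (1), (1)


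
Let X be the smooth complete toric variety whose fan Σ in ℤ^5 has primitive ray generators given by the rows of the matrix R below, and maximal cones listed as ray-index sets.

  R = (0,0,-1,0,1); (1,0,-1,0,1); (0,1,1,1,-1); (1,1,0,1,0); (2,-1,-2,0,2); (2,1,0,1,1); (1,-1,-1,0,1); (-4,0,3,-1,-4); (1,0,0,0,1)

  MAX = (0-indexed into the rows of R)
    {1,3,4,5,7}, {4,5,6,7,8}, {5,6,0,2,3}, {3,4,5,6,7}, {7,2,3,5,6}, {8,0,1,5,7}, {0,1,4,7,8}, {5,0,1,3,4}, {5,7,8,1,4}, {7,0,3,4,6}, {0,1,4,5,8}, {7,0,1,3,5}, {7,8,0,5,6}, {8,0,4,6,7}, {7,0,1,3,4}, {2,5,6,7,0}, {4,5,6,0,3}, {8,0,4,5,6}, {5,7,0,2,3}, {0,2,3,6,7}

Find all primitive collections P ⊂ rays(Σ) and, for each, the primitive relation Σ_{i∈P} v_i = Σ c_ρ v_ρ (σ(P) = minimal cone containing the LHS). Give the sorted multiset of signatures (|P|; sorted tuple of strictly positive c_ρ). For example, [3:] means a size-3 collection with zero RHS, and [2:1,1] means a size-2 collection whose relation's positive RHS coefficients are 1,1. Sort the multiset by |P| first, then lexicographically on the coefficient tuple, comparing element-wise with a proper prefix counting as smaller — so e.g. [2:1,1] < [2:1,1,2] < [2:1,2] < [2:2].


The 7 primitive collections of Σ (r=9, n=5):

  • {1,2}:  v_{1} + v_{2} = v_{3}  so sig = [2:1]
  • {1,6}:  v_{1} + v_{6} = v_{4}  so sig = [2:1]
  • {3,8}:  v_{3} + v_{8} = v_{5}  so sig = [2:1]
  • {2,4}:  v_{2} + v_{4} = v_{3} + v_{6}  so sig = [2:1,1]
  • {2,8}:  v_{2} + v_{8} = v_{0} + 2·v_{5} + v_{6} + v_{7}  so sig = [2:1,1,1,2]
  • {0,4,5,7}:  v_{0} + v_{4} + v_{5} + v_{7} = 0  so sig = [4:]
  • {0,3,5,6,7}:  v_{0} + v_{3} + v_{5} + v_{6} + v_{7} = v_{2}  so sig = [5:1]

so the primitive-relation signature multiset is
    [2:1]
    [2:1]
    [2:1]
    [2:1,1]
    [2:1,1,1,2]
    [4:]
    [5:1]


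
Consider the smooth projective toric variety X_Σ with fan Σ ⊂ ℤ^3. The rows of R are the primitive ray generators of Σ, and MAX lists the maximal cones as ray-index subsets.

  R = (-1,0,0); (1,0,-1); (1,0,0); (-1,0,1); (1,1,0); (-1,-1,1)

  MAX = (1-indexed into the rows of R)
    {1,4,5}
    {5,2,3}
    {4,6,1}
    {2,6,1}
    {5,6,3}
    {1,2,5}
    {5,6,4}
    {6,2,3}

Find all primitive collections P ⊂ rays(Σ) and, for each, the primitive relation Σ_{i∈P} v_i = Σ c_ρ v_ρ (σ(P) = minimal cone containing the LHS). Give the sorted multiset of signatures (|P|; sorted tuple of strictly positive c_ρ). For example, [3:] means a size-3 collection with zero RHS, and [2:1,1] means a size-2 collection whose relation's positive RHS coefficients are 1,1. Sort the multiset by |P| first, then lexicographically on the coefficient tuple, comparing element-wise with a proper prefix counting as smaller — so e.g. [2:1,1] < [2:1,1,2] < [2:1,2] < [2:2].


Minimal non-faces — 5 found among 6 rays, 8 max cones:

  • {1,3}:  v_{1} + v_{3} = 0 — sig = [2:]
  • {2,4}:  v_{2} + v_{4} = 0 — sig = [2:]
  • {3,4}:  v_{3} + v_{4} = v_{5} + v_{6} — sig = [2:1,1]
  • {1,5,6}:  v_{1} + v_{5} + v_{6} = v_{4} — sig = [3:1]
  • {2,5,6}:  v_{2} + v_{5} + v_{6} = v_{3} — sig = [3:1]

so the primitive-relation signature multiset is
    |P|=2: 3 collections, coeffs (), (), (1,1)
    |P|=3: 2 collections, coeffs (1), (1)


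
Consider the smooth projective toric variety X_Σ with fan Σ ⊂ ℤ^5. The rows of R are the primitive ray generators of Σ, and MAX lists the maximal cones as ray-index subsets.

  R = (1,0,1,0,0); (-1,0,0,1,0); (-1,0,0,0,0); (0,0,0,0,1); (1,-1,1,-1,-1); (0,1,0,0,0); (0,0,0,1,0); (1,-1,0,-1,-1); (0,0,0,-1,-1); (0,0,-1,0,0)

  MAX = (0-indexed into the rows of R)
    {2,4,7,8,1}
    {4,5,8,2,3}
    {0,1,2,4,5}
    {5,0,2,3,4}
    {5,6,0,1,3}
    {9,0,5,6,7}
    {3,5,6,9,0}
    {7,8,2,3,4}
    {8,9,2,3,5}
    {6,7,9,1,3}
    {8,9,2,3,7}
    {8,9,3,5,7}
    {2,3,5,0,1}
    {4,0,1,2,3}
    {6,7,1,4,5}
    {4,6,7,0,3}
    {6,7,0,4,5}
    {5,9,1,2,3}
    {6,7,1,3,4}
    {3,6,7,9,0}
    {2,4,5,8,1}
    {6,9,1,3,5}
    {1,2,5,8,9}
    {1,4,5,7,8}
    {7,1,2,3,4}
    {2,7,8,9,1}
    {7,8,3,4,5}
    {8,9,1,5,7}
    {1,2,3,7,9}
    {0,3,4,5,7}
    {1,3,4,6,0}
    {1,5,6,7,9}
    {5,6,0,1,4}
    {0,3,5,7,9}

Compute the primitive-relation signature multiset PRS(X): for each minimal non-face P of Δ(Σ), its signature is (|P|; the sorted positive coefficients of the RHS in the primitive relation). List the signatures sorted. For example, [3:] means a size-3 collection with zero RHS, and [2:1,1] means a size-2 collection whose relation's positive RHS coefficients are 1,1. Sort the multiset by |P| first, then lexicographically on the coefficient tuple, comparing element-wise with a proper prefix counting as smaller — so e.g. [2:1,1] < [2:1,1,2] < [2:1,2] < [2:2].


|primitive collections| = 14. Relations:

  P={2,6}:  v_{2} + v_{6} = v_{1}  ⟹  sig = [2:1]
  P={4,9}:  v_{4} + v_{9} = v_{7}  ⟹  sig = [2:1]
  P={0,8}:  v_{0} + v_{8} = v_{4} + v_{5}  ⟹  sig = [2:1,1]
  P={6,8}:  v_{6} + v_{8} = v_{1} + v_{5} + v_{7}  ⟹  sig = [2:1,1,1]
  P={0,2,9}:  v_{0} + v_{2} + v_{9} = 0  ⟹  sig = [3:]
  P={0,1,9}:  v_{0} + v_{1} + v_{9} = v_{6}  ⟹  sig = [3:1]
  P={0,2,7}:  v_{0} + v_{2} + v_{7} = v_{4}  ⟹  sig = [3:1]
  P={1,3,8}:  v_{1} + v_{3} + v_{8} = v_{2}  ⟹  sig = [3:1]
  P={2,5,7}:  v_{2} + v_{5} + v_{7} = v_{8}  ⟹  sig = [3:1]
  P={0,1,7}:  v_{0} + v_{1} + v_{7} = v_{4} + v_{6}  ⟹  sig = [3:1,1]
  P={1,3,5,7}:  v_{1} + v_{3} + v_{5} + v_{7} = 0  ⟹  sig = [4:]
  P={3,4,5,6}:  v_{3} + v_{4} + v_{5} + v_{6} = v_{0}  ⟹  sig = [4:1]
  P={1,3,4,5}:  v_{1} + v_{3} + v_{4} + v_{5} = v_{0} + v_{2}  ⟹  sig = [4:1,1]
  P={3,5,6,7}:  v_{3} + v_{5} + v_{6} + v_{7} = v_{0} + v_{9}  ⟹  sig = [4:1,1]

so the primitive-relation signature multiset is
[[2:1], [2:1], [2:1,1], [2:1,1,1], [3:], [3:1], [3:1], [3:1], [3:1], [3:1,1], [4:], [4:1], [4:1,1], [4:1,1]]


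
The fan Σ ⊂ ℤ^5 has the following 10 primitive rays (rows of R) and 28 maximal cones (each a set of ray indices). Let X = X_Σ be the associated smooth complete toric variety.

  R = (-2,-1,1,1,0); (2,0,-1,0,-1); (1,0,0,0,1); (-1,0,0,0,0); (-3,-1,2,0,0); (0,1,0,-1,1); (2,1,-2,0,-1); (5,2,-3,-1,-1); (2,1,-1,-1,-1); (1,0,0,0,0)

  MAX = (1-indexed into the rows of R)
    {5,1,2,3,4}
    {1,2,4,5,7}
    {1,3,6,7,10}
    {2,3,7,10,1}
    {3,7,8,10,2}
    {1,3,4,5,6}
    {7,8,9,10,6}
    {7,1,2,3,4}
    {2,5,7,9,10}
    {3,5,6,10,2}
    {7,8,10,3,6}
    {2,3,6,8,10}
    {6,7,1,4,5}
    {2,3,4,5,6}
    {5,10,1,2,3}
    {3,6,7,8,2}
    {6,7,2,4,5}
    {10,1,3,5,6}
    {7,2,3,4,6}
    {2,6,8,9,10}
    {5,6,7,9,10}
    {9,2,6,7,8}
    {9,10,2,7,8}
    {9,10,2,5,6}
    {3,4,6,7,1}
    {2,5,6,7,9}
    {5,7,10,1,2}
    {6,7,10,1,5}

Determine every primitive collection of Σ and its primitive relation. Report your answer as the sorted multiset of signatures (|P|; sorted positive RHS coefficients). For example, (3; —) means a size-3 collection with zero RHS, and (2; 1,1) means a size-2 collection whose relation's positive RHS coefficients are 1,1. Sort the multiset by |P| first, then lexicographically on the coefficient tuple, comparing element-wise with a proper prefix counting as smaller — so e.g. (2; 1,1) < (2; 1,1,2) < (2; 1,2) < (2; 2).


Minimal non-faces — 10 found among 10 rays, 28 max cones:

  P = {4,10}:  v_{4} + v_{10} = 0 — sig = (2; —)
  P = {5,8}:  v_{5} + v_{8} = v_{9} — sig = (2; 1)
  P = {1,8}:  v_{1} + v_{8} = v_{7} + v_{10} — sig = (2; 1,1)
  P = {1,9}:  v_{1} + v_{9} = v_{5} + v_{7} + v_{10} — sig = (2; 1,1,1)
  P = {3,9}:  v_{3} + v_{9} = v_{2} + v_{6} + v_{10} — sig = (2; 1,1,1)
  P = {4,8}:  v_{4} + v_{8} = v_{2} + v_{6} + v_{7} — sig = (2; 1,1,1)
  P = {4,9}:  v_{4} + v_{9} = v_{2} + v_{5} + v_{6} + v_{7} — sig = (2; 1,1,1,1)
  P = {1,2,6}:  v_{1} + v_{2} + v_{6} = 0 — sig = (3; —)
  P = {3,5,7}:  v_{3} + v_{5} + v_{7} = 0 — sig = (3; —)
  P = {2,6,7,10}:  v_{2} + v_{6} + v_{7} + v_{10} = v_{8} — sig = (4; 1)

Hence PRS(X_Σ) =
{ (2; —),  (2; 1),  (2; 1,1),  (2; 1,1,1) ×3,  (2; 1,1,1,1),  (3; —) ×2,  (4; 1) }


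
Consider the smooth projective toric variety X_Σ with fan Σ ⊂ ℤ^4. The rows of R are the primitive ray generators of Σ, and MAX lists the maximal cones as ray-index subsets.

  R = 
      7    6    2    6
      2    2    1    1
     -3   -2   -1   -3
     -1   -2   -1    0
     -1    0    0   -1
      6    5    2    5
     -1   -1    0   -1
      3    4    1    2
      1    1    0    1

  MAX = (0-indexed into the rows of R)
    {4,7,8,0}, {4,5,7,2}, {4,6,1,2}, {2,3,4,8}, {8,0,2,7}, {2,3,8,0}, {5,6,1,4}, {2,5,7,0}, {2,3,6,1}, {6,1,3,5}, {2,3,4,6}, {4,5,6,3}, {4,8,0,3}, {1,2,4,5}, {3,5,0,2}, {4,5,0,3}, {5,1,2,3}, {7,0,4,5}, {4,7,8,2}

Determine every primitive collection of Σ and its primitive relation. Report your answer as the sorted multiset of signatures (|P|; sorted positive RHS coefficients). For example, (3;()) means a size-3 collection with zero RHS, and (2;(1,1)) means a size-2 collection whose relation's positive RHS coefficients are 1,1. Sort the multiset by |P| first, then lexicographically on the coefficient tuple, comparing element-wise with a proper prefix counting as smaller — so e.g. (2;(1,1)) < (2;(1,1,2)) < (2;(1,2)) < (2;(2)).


|primitive collections| = 12. Relations:

  P={6,8}:  v_{6} + v_{8} = 0 — sig = (2;())
  P={0,6}:  v_{0} + v_{6} = v_{5} — sig = (2;(1))
  P={5,8}:  v_{5} + v_{8} = v_{0} — sig = (2;(1))
  P={1,8}:  v_{1} + v_{8} = v_{2} + v_{5} — sig = (2;(1,1))
  P={6,7}:  v_{6} + v_{7} = v_{2} + v_{4} + v_{5} — sig = (2;(1,1,1))
  P={0,1}:  v_{0} + v_{1} = v_{2} + 2·v_{5} — sig = (2;(1,2))
  P={1,7}:  v_{1} + v_{7} = 2·v_{2} + v_{4} + 2·v_{5} — sig = (2;(1,2,2))
  P={3,7}:  v_{3} + v_{7} = 2·v_{8} — sig = (2;(2))
  P={1,3,4}:  v_{1} + v_{3} + v_{4} = 0 — sig = (3;())
  P={0,2,4}:  v_{0} + v_{2} + v_{4} = v_{7} — sig = (3;(1))
  P={2,5,6}:  v_{2} + v_{5} + v_{6} = v_{1} — sig = (3;(1))
  P={2,3,4,5}:  v_{2} + v_{3} + v_{4} + v_{5} = v_{8} — sig = (4;(1))

so the primitive-relation signature multiset is
    (2;())
    (2;(1))
    (2;(1))
    (2;(1,1))
    (2;(1,1,1))
    (2;(1,2))
    (2;(1,2,2))
    (2;(2))
    (3;())
    (3;(1))
    (3;(1))
    (4;(1))


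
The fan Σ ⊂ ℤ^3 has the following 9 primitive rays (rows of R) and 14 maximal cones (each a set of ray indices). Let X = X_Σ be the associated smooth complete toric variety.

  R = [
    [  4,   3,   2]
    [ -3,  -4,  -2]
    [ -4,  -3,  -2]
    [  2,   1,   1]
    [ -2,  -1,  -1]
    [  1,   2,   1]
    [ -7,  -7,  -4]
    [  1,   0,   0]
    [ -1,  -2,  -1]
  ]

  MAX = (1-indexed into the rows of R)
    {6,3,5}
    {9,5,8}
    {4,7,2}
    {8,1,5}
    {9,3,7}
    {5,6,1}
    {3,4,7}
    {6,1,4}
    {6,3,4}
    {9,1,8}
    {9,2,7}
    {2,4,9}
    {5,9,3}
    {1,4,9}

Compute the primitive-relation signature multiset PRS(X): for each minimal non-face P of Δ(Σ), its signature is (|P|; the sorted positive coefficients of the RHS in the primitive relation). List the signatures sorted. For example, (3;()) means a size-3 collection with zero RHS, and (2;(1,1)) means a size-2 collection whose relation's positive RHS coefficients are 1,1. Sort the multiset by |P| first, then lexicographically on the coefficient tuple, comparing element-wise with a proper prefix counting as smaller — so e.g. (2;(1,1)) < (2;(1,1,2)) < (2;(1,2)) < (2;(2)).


Δ(Σ) — 9 vertices, 18 min non-faces:

  P={1,3}:  v_{1} + v_{3} = 0  ⇒ sig = (2;())
  P={4,5}:  v_{4} + v_{5} = 0  ⇒ sig = (2;())
  P={6,9}:  v_{6} + v_{9} = 0  ⇒ sig = (2;())
  P={1,7}:  v_{1} + v_{7} = v_{2}  ⇒ sig = (2;(1))
  P={2,3}:  v_{2} + v_{3} = v_{7}  ⇒ sig = (2;(1))
  P={1,2}:  v_{1} + v_{2} = v_{4} + v_{9}  ⇒ sig = (2;(1,1))
  P={2,5}:  v_{2} + v_{5} = v_{3} + v_{9}  ⇒ sig = (2;(1,1))
  P={2,6}:  v_{2} + v_{6} = v_{3} + v_{4}  ⇒ sig = (2;(1,1))
  P={3,8}:  v_{3} + v_{8} = v_{5} + v_{9}  ⇒ sig = (2;(1,1))
  P={4,8}:  v_{4} + v_{8} = v_{1} + v_{9}  ⇒ sig = (2;(1,1))
  P={6,8}:  v_{6} + v_{8} = v_{1} + v_{5}  ⇒ sig = (2;(1,1))
  P={5,7}:  v_{5} + v_{7} = 2·v_{3} + v_{9}  ⇒ sig = (2;(1,2))
  P={6,7}:  v_{6} + v_{7} = 2·v_{3} + v_{4}  ⇒ sig = (2;(1,2))
  P={7,8}:  v_{7} + v_{8} = v_{3} + 2·v_{9}  ⇒ sig = (2;(1,2))
  P={2,8}:  v_{2} + v_{8} = 2·v_{9}  ⇒ sig = (2;(2))
  P={1,5,9}:  v_{1} + v_{5} + v_{9} = v_{8}  ⇒ sig = (3;(1))
  P={3,4,9}:  v_{3} + v_{4} + v_{9} = v_{2}  ⇒ sig = (3;(1))
  P={4,7,9}:  v_{4} + v_{7} + v_{9} = 2·v_{2}  ⇒ sig = (3;(2))

so the primitive-relation signature multiset is
{ (2;()) ×3,  (2;(1)) ×2,  (2;(1,1)) ×6,  (2;(1,2)) ×3,  (2;(2)),  (3;(1)) ×2,  (3;(2)) }


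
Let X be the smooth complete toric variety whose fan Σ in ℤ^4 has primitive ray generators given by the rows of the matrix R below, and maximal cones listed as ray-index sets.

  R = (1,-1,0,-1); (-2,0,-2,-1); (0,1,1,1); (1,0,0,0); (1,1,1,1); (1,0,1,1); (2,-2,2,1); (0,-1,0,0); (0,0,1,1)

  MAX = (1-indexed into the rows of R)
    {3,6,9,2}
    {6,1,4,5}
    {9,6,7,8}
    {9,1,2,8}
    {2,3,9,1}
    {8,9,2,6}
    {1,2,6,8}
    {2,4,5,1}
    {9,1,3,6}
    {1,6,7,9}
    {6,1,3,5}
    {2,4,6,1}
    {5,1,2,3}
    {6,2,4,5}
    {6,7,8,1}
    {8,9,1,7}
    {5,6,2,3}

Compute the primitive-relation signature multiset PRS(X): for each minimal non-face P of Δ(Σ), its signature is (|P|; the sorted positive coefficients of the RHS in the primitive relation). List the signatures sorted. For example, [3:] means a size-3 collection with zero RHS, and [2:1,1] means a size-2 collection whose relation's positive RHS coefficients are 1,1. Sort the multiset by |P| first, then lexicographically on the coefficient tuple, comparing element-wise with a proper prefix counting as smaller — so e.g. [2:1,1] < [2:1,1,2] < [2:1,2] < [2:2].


Primitive collections (14):

  {3,4}:  v_{3} + v_{4} = v_{5}  ⇒ sig = [2:1]
  {3,8}:  v_{3} + v_{8} = v_{9}  ⇒ sig = [2:1]
  {4,9}:  v_{4} + v_{9} = v_{6}  ⇒ sig = [2:1]
  {5,8}:  v_{5} + v_{8} = v_{6}  ⇒ sig = [2:1]
  {5,9}:  v_{5} + v_{9} = v_{3} + v_{6}  ⇒ sig = [2:1,1]
  {3,7}:  v_{3} + v_{7} = v_{1} + v_{6} + 2·v_{9}  ⇒ sig = [2:1,1,2]
  {4,7}:  v_{4} + v_{7} = v_{1} + 2·v_{6} + v_{8}  ⇒ sig = [2:1,1,2]
  {4,8}:  v_{4} + v_{8} = v_{1} + v_{2} + 2·v_{6}  ⇒ sig = [2:1,1,2]
  {5,7}:  v_{5} + v_{7} = v_{1} + 2·v_{6} + v_{9}  ⇒ sig = [2:1,1,2]
  {2,7}:  v_{2} + v_{7} = 2·v_{8}  ⇒ sig = [2:2]
  {1,2,3,6}:  v_{1} + v_{2} + v_{3} + v_{6} = 0  ⇒ sig = [4:]
  {1,2,5,6}:  v_{1} + v_{2} + v_{5} + v_{6} = v_{4}  ⇒ sig = [4:1]
  {1,2,6,9}:  v_{1} + v_{2} + v_{6} + v_{9} = v_{8}  ⇒ sig = [4:1]
  {1,6,8,9}:  v_{1} + v_{6} + v_{8} + v_{9} = v_{7}  ⇒ sig = [4:1]

Sorted signature multiset PRS(X):
{ [2:1] ×4,  [2:1,1],  [2:1,1,2] ×4,  [2:2],  [4:],  [4:1] ×3 }


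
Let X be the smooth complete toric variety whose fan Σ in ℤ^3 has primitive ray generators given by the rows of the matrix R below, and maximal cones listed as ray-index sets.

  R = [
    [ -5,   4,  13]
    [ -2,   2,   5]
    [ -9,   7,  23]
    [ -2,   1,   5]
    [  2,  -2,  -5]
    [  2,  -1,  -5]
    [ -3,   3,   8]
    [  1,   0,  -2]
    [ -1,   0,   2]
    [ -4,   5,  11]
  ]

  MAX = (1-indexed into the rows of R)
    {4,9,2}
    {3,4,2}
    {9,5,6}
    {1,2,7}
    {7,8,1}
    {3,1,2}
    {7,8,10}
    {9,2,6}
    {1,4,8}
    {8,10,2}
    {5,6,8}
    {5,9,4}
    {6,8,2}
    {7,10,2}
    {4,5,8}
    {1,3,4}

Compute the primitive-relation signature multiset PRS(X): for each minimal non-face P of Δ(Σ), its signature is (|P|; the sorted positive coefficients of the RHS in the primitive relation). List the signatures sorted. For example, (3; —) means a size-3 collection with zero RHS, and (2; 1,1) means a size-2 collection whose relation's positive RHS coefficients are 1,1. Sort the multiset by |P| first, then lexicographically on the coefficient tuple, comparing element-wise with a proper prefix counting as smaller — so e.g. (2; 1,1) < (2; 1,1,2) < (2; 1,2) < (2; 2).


25 collections generate NE(X_Σ); each relation:

  P = {2,5}:  v_{2} + v_{5} = 0  →  sig = (2; —)
  P = {4,6}:  v_{4} + v_{6} = 0  →  sig = (2; —)
  P = {8,9}:  v_{8} + v_{9} = 0  →  sig = (2; —)
  P = {1,6}:  v_{1} + v_{6} = v_{7}  →  sig = (2; 1)
  P = {4,7}:  v_{4} + v_{7} = v_{1}  →  sig = (2; 1)
  P = {3,5}:  v_{3} + v_{5} = v_{1} + v_{4}  →  sig = (2; 1,1)
  P = {3,6}:  v_{3} + v_{6} = v_{1} + v_{2}  →  sig = (2; 1,1)
  P = {3,8}:  v_{3} + v_{8} = v_{1} + v_{7}  →  sig = (2; 1,1)
  P = {5,7}:  v_{5} + v_{7} = v_{4} + v_{8}  →  sig = (2; 1,1)
  P = {5,10}:  v_{5} + v_{10} = v_{7} + v_{8}  →  sig = (2; 1,1)
  P = {6,7}:  v_{6} + v_{7} = v_{2} + v_{8}  →  sig = (2; 1,1)
  P = {7,9}:  v_{7} + v_{9} = v_{2} + v_{4}  →  sig = (2; 1,1)
  P = {9,10}:  v_{9} + v_{10} = v_{2} + v_{7}  →  sig = (2; 1,1)
  P = {3,10}:  v_{3} + v_{10} = v_{1} + v_{2} + 2·v_{7}  →  sig = (2; 1,1,2)
  P = {1,5}:  v_{1} + v_{5} = 2·v_{4} + v_{8}  →  sig = (2; 1,2)
  P = {1,9}:  v_{1} + v_{9} = v_{2} + 2·v_{4}  →  sig = (2; 1,2)
  P = {3,7}:  v_{3} + v_{7} = 2·v_{1} + v_{2}  →  sig = (2; 1,2)
  P = {4,10}:  v_{4} + v_{10} = 2·v_{7}  →  sig = (2; 2)
  P = {6,10}:  v_{6} + v_{10} = 2·v_{2} + 2·v_{8}  →  sig = (2; 2,2)
  P = {3,9}:  v_{3} + v_{9} = 2·v_{2} + 3·v_{4}  →  sig = (2; 2,3)
  P = {1,10}:  v_{1} + v_{10} = 3·v_{7}  →  sig = (2; 3)
  P = {1,2,4}:  v_{1} + v_{2} + v_{4} = v_{3}  →  sig = (3; 1)
  P = {2,4,8}:  v_{2} + v_{4} + v_{8} = v_{7}  →  sig = (3; 1)
  P = {2,7,8}:  v_{2} + v_{7} + v_{8} = v_{10}  →  sig = (3; 1)
  P = {1,2,8}:  v_{1} + v_{2} + v_{8} = 2·v_{7}  →  sig = (3; 2)

Sorted signature multiset PRS(X):
[(2; —), (2; —), (2; —), (2; 1), (2; 1), (2; 1,1), (2; 1,1), (2; 1,1), (2; 1,1), (2; 1,1), (2; 1,1), (2; 1,1), (2; 1,1), (2; 1,1,2), (2; 1,2), (2; 1,2), (2; 1,2), (2; 2), (2; 2,2), (2; 2,3), (2; 3), (3; 1), (3; 1), (3; 1), (3; 2)]


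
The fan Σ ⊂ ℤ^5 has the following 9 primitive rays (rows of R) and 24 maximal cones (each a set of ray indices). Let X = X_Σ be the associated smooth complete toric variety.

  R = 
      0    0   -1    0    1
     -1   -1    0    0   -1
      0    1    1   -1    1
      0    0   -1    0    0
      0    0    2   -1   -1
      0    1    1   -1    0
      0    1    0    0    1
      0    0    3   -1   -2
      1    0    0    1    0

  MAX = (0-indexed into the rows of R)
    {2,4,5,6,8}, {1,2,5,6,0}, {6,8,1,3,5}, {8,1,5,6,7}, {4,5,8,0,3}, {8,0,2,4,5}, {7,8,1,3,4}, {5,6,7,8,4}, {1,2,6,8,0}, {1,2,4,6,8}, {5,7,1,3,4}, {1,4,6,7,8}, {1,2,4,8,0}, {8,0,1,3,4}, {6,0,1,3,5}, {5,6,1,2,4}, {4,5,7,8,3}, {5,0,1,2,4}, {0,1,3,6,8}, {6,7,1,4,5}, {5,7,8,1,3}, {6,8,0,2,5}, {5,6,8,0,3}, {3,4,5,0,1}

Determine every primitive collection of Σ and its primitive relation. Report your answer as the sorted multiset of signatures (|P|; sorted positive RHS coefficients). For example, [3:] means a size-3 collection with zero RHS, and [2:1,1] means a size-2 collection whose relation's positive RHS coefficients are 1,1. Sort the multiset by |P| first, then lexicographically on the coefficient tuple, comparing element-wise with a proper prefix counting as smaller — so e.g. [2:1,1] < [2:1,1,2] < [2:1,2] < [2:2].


The 9 primitive collections of Σ (r=9, n=5):

  {0,7}:  v_{0} + v_{7} = v_{4}  ⟹  sig = [2:1]
  {2,3}:  v_{2} + v_{3} = v_{0} + v_{5}  ⟹  sig = [2:1,1]
  {2,7}:  v_{2} + v_{7} = 2·v_{4} + v_{6}  ⟹  sig = [2:1,2]
  {0,4,6}:  v_{0} + v_{4} + v_{6} = v_{2}  ⟹  sig = [3:1]
  {3,4,6}:  v_{3} + v_{4} + v_{6} = v_{5}  ⟹  sig = [3:1]
  {3,6,7}:  v_{3} + v_{6} + v_{7} = v_{1} + 2·v_{5} + v_{8}  ⟹  sig = [3:1,1,2]
  {0,1,5,8}:  v_{0} + v_{1} + v_{5} + v_{8} = 0  ⟹  sig = [4:]
  {1,4,5,8}:  v_{1} + v_{4} + v_{5} + v_{8} = v_{7}  ⟹  sig = [4:1]
  {1,2,5,8}:  v_{1} + v_{2} + v_{5} + v_{8} = v_{4} + v_{6}  ⟹  sig = [4:1,1]

Signatures (|P|; sorted positive RHS coefficients), sorted:
    [2:1]
    [2:1,1]
    [2:1,2]
    [3:1]
    [3:1]
    [3:1,1,2]
    [4:]
    [4:1]
    [4:1,1]


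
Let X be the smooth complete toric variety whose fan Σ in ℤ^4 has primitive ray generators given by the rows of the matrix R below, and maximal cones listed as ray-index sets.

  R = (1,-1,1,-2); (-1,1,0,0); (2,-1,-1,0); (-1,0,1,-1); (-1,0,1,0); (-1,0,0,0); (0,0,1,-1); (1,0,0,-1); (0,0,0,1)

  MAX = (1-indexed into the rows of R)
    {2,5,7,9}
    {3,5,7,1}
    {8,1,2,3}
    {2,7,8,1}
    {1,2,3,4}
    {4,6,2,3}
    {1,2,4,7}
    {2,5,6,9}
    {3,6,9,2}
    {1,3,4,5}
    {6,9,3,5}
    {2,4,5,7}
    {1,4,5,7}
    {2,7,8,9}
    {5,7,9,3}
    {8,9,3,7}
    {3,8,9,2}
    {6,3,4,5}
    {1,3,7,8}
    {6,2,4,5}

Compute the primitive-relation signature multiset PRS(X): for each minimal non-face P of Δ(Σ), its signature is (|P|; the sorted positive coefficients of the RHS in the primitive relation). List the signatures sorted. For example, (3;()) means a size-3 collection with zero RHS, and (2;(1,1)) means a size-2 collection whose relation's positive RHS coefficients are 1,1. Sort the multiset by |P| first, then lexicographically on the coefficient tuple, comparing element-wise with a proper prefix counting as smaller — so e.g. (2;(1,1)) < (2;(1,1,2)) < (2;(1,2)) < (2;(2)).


Minimal non-faces — 11 found among 9 rays, 20 max cones:

  • {4,9}:  v_{4} + v_{9} = v_{5}  ⇒ sig = (2;(1))
  • {5,8}:  v_{5} + v_{8} = v_{7}  ⇒ sig = (2;(1))
  • {6,7}:  v_{6} + v_{7} = v_{4}  ⇒ sig = (2;(1))
  • {4,8}:  v_{4} + v_{8} = v_{1} + v_{2}  ⇒ sig = (2;(1,1))
  • {1,9}:  v_{1} + v_{9} = v_{3} + v_{5} + v_{7}  ⇒ sig = (2;(1,1,1))
  • {6,8}:  v_{6} + v_{8} = v_{2} + v_{3} + v_{4}  ⇒ sig = (2;(1,1,1))
  • {1,6}:  v_{1} + v_{6} = v_{3} + 2·v_{4}  ⇒ sig = (2;(1,2))
  • {2,3,5}:  v_{2} + v_{3} + v_{5} = 0  ⇒ sig = (3;())
  • {2,3,7}:  v_{2} + v_{3} + v_{7} = v_{8}  ⇒ sig = (3;(1))
  • {3,4,7}:  v_{3} + v_{4} + v_{7} = v_{1}  ⇒ sig = (3;(1))
  • {1,2,5}:  v_{1} + v_{2} + v_{5} = v_{4} + v_{7}  ⇒ sig = (3;(1,1))

Sorted signature multiset PRS(X):
    (2;(1))
    (2;(1))
    (2;(1))
    (2;(1,1))
    (2;(1,1,1))
    (2;(1,1,1))
    (2;(1,2))
    (3;())
    (3;(1))
    (3;(1))
    (3;(1,1))


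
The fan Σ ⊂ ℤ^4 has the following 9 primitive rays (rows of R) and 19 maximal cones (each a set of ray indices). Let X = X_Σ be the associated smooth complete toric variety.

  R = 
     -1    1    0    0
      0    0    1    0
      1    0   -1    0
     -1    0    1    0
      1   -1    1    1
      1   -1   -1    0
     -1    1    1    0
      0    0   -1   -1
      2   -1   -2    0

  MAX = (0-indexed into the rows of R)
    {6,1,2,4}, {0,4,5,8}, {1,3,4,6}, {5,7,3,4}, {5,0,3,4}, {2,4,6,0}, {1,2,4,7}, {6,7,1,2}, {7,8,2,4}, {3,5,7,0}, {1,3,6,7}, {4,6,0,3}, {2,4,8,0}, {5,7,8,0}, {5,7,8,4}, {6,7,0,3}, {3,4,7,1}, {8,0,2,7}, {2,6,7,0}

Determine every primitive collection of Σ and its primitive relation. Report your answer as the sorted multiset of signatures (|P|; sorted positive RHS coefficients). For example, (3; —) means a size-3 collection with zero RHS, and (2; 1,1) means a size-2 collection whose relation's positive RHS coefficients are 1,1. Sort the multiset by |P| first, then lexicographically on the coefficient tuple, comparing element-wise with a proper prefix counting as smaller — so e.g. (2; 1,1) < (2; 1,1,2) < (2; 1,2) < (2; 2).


10 minimal non-faces of Δ(Σ) (on 9 rays):

  P = {2,3}:  v_{2} + v_{3} = 0  →  sig = (2; —)
  P = {5,6}:  v_{5} + v_{6} = 0  →  sig = (2; —)
  P = {0,1}:  v_{0} + v_{1} = v_{6}  →  sig = (2; 1)
  P = {2,5}:  v_{2} + v_{5} = v_{8}  →  sig = (2; 1)
  P = {3,8}:  v_{3} + v_{8} = v_{5}  →  sig = (2; 1)
  P = {6,8}:  v_{6} + v_{8} = v_{2}  →  sig = (2; 1)
  P = {1,5}:  v_{1} + v_{5} = v_{4} + v_{7}  →  sig = (2; 1,1)
  P = {1,8}:  v_{1} + v_{8} = v_{2} + v_{4} + v_{7}  →  sig = (2; 1,1,1)
  P = {0,4,7}:  v_{0} + v_{4} + v_{7} = 0  →  sig = (3; —)
  P = {4,6,7}:  v_{4} + v_{6} + v_{7} = v_{1}  →  sig = (3; 1)

so the primitive-relation signature multiset is
    |P|=2: 8 collections, coeffs (), (), (1), (1), (1), (1), (1,1), (1,1,1)
    |P|=3: 2 collections, coeffs (), (1)


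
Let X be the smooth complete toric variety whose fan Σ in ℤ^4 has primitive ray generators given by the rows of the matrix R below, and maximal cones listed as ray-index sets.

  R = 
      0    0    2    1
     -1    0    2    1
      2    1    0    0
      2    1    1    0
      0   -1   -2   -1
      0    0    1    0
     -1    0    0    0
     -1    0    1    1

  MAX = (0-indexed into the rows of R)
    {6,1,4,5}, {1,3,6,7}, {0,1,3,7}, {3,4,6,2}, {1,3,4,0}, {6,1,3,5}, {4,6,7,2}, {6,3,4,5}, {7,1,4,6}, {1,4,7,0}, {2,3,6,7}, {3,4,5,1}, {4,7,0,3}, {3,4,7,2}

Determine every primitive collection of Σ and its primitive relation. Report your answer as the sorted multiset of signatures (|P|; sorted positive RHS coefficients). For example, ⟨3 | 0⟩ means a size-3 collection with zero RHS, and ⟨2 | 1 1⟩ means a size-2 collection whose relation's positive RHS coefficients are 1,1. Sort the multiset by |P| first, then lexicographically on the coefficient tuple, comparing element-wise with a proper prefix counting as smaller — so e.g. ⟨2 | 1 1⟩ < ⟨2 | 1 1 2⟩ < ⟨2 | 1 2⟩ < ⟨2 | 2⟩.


|primitive collections| = 9. Relations:

  P={0,6}:  v_{0} + v_{6} = v_{1} — sig = ⟨2 | 1⟩
  P={2,5}:  v_{2} + v_{5} = v_{3} — sig = ⟨2 | 1⟩
  P={5,7}:  v_{5} + v_{7} = v_{1} — sig = ⟨2 | 1⟩
  P={1,2}:  v_{1} + v_{2} = v_{3} + v_{7} — sig = ⟨2 | 1 1⟩
  P={0,5}:  v_{0} + v_{5} = 2·v_{1} + v_{3} + v_{4} — sig = ⟨2 | 1 1 2⟩
  P={0,2}:  v_{0} + v_{2} = 2·v_{3} + v_{4} + 2·v_{7} — sig = ⟨2 | 1 2 2⟩
  P={3,4,6,7}:  v_{3} + v_{4} + v_{6} + v_{7} = 0 — sig = ⟨4 | 0⟩
  P={1,3,4,6}:  v_{1} + v_{3} + v_{4} + v_{6} = v_{5} — sig = ⟨4 | 1⟩
  P={1,3,4,7}:  v_{1} + v_{3} + v_{4} + v_{7} = v_{0} — sig = ⟨4 | 1⟩

so the primitive-relation signature multiset is
    |P|=2: 6 collections, coeffs (1), (1), (1), (1,1), (1,1,2), (1,2,2)
    |P|=4: 3 collections, coeffs (), (1), (1)


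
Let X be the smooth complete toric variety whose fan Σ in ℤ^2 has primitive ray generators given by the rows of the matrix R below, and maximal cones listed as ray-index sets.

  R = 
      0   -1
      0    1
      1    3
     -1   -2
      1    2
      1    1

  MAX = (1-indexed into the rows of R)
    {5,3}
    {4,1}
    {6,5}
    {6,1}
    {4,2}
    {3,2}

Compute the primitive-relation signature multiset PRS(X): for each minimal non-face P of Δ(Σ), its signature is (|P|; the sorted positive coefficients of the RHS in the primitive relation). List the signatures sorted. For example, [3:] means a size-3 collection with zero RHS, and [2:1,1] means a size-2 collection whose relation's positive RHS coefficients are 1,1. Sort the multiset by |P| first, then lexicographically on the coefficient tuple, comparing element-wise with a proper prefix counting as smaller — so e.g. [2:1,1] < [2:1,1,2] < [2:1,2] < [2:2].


9 collections generate NE(X_Σ); each relation:

  {1,2}:  v_{1} + v_{2} = 0  so sig = [2:]
  {4,5}:  v_{4} + v_{5} = 0  so sig = [2:]
  {1,3}:  v_{1} + v_{3} = v_{5}  so sig = [2:1]
  {1,5}:  v_{1} + v_{5} = v_{6}  so sig = [2:1]
  {2,5}:  v_{2} + v_{5} = v_{3}  so sig = [2:1]
  {2,6}:  v_{2} + v_{6} = v_{5}  so sig = [2:1]
  {3,4}:  v_{3} + v_{4} = v_{2}  so sig = [2:1]
  {4,6}:  v_{4} + v_{6} = v_{1}  so sig = [2:1]
  {3,6}:  v_{3} + v_{6} = 2·v_{5}  so sig = [2:2]

so the primitive-relation signature multiset is
    [2:]
    [2:]
    [2:1]
    [2:1]
    [2:1]
    [2:1]
    [2:1]
    [2:1]
    [2:2]
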